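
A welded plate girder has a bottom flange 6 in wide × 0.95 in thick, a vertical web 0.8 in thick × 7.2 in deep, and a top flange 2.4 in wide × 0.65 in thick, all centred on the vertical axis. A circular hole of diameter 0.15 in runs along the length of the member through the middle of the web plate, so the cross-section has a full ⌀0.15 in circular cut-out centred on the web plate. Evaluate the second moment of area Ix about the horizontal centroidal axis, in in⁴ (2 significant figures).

Ix ≈ 120 in⁴

Decompose the section into non-overlapping parts with the origin at the bottom-left of its bounding rectangle.
Bottom plate: 6 × 0.95, A = 5.7 in², y = 0.475 in, Ī = 0.4287 in⁴.
Web plate: 0.8 × 7.2, A = 5.76 in², y = 4.55 in, Ī = 24.88 in⁴.
Top plate: 2.4 × 0.65, A = 1.56 in², y = 8.475 in, Ī = 0.05493 in⁴.
Hole (subtracted): ⌀0.15, A = 0.01767 in², y = 4.55 in, Ī = 0.00002485 in⁴.
Centroid: ȳ = ΣA·y / ΣA = 3.235 in.
Transfer each piece to the horizontal centroidal axis using Ī + A·d² with d = y − 3.235:
  bottom plate: d = -2.76 in → contributes +43.83 in⁴
  web plate: d = 1.315 in → contributes +34.85 in⁴
  top plate: d = 5.24 in → contributes +42.9 in⁴
  hole: d = 1.315 in → contributes −0.03061 in⁴
Total I = 121.6 in⁴.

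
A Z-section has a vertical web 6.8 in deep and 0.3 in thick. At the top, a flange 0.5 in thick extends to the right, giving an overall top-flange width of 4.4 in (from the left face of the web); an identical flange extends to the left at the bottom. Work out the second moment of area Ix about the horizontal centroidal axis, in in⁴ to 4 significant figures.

Treat the section as a set of non-overlapping primitives; coordinates are from the bounding-box lower-left.
Web: 0.3 × 6.8, A = 2.04 in², y = 3.4 in, Ī = 7.8608 in⁴.
Top flange (beyond web): 4.1 × 0.5, A = 2.05 in², y = 6.55 in, Ī = 0.0427083 in⁴.
Bottom flange (beyond web): 4.1 × 0.5, A = 2.05 in², y = 0.25 in, Ī = 0.0427083 in⁴.
Centroid: ȳ = ΣA·y / ΣA = 3.4 in.
Transfer each piece to the horizontal centroidal axis using Ī + A·d² with d = y − 3.4:
  web: d = 0 in → contributes +7.8608 in⁴
  top flange (beyond web): d = 3.15 in → contributes +20.3838 in⁴
  bottom flange (beyond web): d = -3.15 in → contributes +20.3838 in⁴
Total I = 48.6285 in⁴.

Ix ≈ 48.63 in⁴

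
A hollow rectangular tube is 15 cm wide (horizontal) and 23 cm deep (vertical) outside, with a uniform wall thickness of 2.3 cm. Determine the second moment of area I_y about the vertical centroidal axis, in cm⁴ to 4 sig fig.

Break the section into simple shapes (no overlaps), measuring from the bottom-left corner of the bounding box.
Outer rectangle: 15 × 23, A = 345 cm², x = 7.5 cm, Ī = 6468.75 cm⁴.
Inner void (subtracted): 10.4 × 18.4, A = 191.36 cm², x = 7.5 cm, Ī = 1724.79 cm⁴.
By symmetry the centroid is at mid-width, x̄ = 7.5 cm.
All pieces are centred on the vertical centroidal axis, so I = ΣĪ (holes subtracted) = 4743.96 cm⁴.

I_y ≈ 4744 cm⁴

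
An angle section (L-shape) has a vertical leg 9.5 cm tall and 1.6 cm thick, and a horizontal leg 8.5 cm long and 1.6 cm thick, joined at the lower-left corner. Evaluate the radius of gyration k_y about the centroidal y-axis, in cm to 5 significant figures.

Break the section into simple shapes (no overlaps), measuring from the bottom-left corner of the bounding box.
Vertical leg: 1.6 × 9.5, A = 15.2 cm², x = 0.8 cm, Ī = 3.242667 cm⁴.
Horizontal leg (remainder): 6.9 × 1.6, A = 11.04 cm², x = 5.05 cm, Ī = 43.8012 cm⁴.
Centroid: x̄ = ΣA·x / ΣA = 2.58811 cm.
Transfer each piece to the centroidal y-axis using Ī + A·d² with d = x − 2.58811:
  vertical leg: d = -1.78811 cm → contributes +51.84218 cm⁴
  horizontal leg (remainder): d = 2.46189 cm → contributes +110.7136 cm⁴
Total I = 162.5558 cm⁴.
Radius of gyration: k = √(I/A) = √(162.5558 / 26.24) = 2.488968 cm.

k_y ≈ 2.4890 cm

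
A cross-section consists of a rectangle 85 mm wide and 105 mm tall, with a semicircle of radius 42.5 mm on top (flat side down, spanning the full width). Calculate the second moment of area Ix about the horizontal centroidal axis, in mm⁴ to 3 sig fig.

Decompose the section into non-overlapping parts with the origin at the bottom-left of its bounding rectangle.
Rectangular body: 85 × 105, A = 8 925 mm², y = 52.5 mm, Ī = 8 199 844 mm⁴.
Semicircular cap: semicircle r = 42.5, A = 2837.3 mm², y = 123.04 mm, Ī = 358 086 mm⁴.
Centroid: ȳ = ΣA·y / ΣA = 69.515 mm.
Transfer each piece to the horizontal centroidal axis using Ī + A·d² with d = y − 69.515:
  rectangular body: d = -17.015 mm → contributes +10 783 672 mm⁴
  semicircular cap: d = 53.523 mm → contributes +8 485 908 mm⁴
Total I = 19 269 581 mm⁴.

Ix ≈ 1.93 × 10⁷ mm⁴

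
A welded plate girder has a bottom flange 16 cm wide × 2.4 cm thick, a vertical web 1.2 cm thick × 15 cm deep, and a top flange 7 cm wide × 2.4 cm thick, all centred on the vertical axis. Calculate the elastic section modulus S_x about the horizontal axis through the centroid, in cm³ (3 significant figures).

Break the section into simple shapes (no overlaps), measuring from the bottom-left corner of the bounding box.
Bottom plate: 16 × 2.4, A = 38.4 cm², y = 1.2 cm, Ī = 18.432 cm⁴.
Web plate: 1.2 × 15, A = 18 cm², y = 9.9 cm, Ī = 337.5 cm⁴.
Top plate: 7 × 2.4, A = 16.8 cm², y = 18.6 cm, Ī = 8.064 cm⁴.
Centroid: ȳ = ΣA·y / ΣA = 7.3328 cm.
Transfer each piece to the horizontal axis through the centroid using Ī + A·d² with d = y − 7.3328:
  bottom plate: d = -6.1328 cm → contributes +1462.7 cm⁴
  web plate: d = 2.5672 cm → contributes +456.13 cm⁴
  top plate: d = 11.267 cm → contributes +2140.8 cm⁴
Total I = 4059.7 cm⁴.
Extreme fibre distance c = 12.467 cm; S = I/c = 325.63 cm³.

S_x ≈ 326 cm³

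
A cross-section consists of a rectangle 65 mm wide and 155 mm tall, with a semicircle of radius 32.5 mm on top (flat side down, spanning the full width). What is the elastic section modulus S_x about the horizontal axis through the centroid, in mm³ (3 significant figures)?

Treat the section as a set of non-overlapping primitives; coordinates are from the bounding-box lower-left.
Rectangular body: 65 × 155, A = 10 075 mm², y = 77.5 mm, Ī = 20 170 990 mm⁴.
Semicircular cap: semicircle r = 32.5, A = 1659.2 mm², y = 168.79 mm, Ī = 122 452 mm⁴.
Centroid: ȳ = ΣA·y / ΣA = 90.408 mm.
Transfer each piece to the horizontal axis through the centroid using Ī + A·d² with d = y − 90.408:
  rectangular body: d = -12.908 mm → contributes +21 849 769 mm⁴
  semicircular cap: d = 78.385 mm → contributes +10 316 630 mm⁴
Total I = 32 166 399 mm⁴.
Extreme fibre distance c = 97.092 mm; S = I/c = 331 300 mm³.

S_x ≈ 3.31 × 10⁵ mm³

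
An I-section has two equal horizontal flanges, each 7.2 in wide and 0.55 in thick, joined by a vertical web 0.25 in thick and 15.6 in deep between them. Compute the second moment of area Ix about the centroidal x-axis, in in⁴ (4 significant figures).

Treat the section as a set of non-overlapping primitives; coordinates are from the bounding-box lower-left.
Bottom flange: 7.2 × 0.55, A = 3.96 in², y = 0.275 in, Ī = 0.099825 in⁴.
Web: 0.25 × 15.6, A = 3.9 in², y = 8.35 in, Ī = 79.092 in⁴.
Top flange: 7.2 × 0.55, A = 3.96 in², y = 16.425 in, Ī = 0.099825 in⁴.
By symmetry the centroid is at mid-height, ȳ = 8.35 in.
Transfer each piece to the centroidal x-axis using Ī + A·d² with d = y − 8.35:
  bottom flange: d = -8.075 in → contributes +258.314 in⁴
  web: d = 0 in → contributes +79.092 in⁴
  top flange: d = 8.075 in → contributes +258.314 in⁴
Total I = 595.72 in⁴.

Ix ≈ 595.7 in⁴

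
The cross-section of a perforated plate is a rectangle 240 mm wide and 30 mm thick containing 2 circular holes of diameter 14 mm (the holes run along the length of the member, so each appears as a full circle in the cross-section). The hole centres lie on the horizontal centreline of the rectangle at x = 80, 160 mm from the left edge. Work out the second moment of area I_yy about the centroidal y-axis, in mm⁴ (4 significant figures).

I_yy ≈ 3.406 × 10⁷ mm⁴

Break the section into simple shapes (no overlaps), measuring from the bottom-left corner of the bounding box.
Plate: 240 × 30, A = 7 200 mm², x = 120 mm, Ī = 34 560 000 mm⁴.
Hole 1 (subtracted): ⌀14, A = 153.938 mm², x = 80 mm, Ī = 1885.74 mm⁴.
Hole 2 (subtracted): ⌀14, A = 153.938 mm², x = 160 mm, Ī = 1885.74 mm⁴.
By symmetry the centroid is at mid-width, x̄ = 120 mm.
Transfer each piece to the centroidal y-axis using Ī + A·d² with d = x − 120:
  plate: d = 0 mm → contributes +34 560 000 mm⁴
  hole 1: d = -40 mm → contributes −248 187 mm⁴
  hole 2: d = 40 mm → contributes −248 187 mm⁴
Total I = 34 063 627 mm⁴.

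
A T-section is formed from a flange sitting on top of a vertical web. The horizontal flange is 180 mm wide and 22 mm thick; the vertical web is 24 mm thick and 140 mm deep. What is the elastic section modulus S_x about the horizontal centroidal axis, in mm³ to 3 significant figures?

Decompose the section into non-overlapping parts with the origin at the bottom-left of its bounding rectangle.
Flange: 180 × 22, A = 3 960 mm², y = 151 mm, Ī = 159 720 mm⁴.
Web: 24 × 140, A = 3 360 mm², y = 70 mm, Ī = 5 488 000 mm⁴.
Centroid: ȳ = ΣA·y / ΣA = 113.82 mm.
Transfer each piece to the horizontal centroidal axis using Ī + A·d² with d = y − 113.82:
  flange: d = 37.18 mm → contributes +5 633 932 mm⁴
  web: d = -43.82 mm → contributes +11 939 750 mm⁴
Total I = 17 573 682 mm⁴.
Extreme fibre distance c = 113.82 mm; S = I/c = 154 399 mm³.

S_x ≈ 1.54 × 10⁵ mm³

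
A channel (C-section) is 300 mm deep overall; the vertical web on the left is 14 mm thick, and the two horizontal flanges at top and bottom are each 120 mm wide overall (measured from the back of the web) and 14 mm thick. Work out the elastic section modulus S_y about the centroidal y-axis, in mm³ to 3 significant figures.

Split into non-overlapping primitives; take the origin at the lower-left of the bounding box.
Web: 14 × 300, A = 4 200 mm², x = 7 mm, Ī = 68 600 mm⁴.
Top flange (beyond web): 106 × 14, A = 1 484 mm², x = 67 mm, Ī = 1 389 519 mm⁴.
Bottom flange (beyond web): 106 × 14, A = 1 484 mm², x = 67 mm, Ī = 1 389 519 mm⁴.
Centroid: x̄ = ΣA·x / ΣA = 31.844 mm.
Transfer each piece to the centroidal y-axis using Ī + A·d² with d = x − 31.844:
  web: d = -24.844 mm → contributes +2 660 890 mm⁴
  top flange (beyond web): d = 35.156 mm → contributes +3 223 686 mm⁴
  bottom flange (beyond web): d = 35.156 mm → contributes +3 223 686 mm⁴
Total I = 9 108 262 mm⁴.
Extreme fibre distance c = 88.156 mm; S = I/c = 103 320 mm³.

S_y ≈ 1.03 × 10⁵ mm³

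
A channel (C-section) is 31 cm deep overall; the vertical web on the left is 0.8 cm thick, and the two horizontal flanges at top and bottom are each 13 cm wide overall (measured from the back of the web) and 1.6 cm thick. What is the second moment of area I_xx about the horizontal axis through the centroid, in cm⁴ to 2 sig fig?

Treat the section as a set of non-overlapping primitives; coordinates are from the bounding-box lower-left.
Web: 0.8 × 31, A = 24.8 cm², y = 15.5 cm, Ī = 1 986 cm⁴.
Top flange (beyond web): 12.2 × 1.6, A = 19.52 cm², y = 30.2 cm, Ī = 4.164 cm⁴.
Bottom flange (beyond web): 12.2 × 1.6, A = 19.52 cm², y = 0.8 cm, Ī = 4.164 cm⁴.
By symmetry the centroid is at mid-height, ȳ = 15.5 cm.
Transfer each piece to the horizontal axis through the centroid using Ī + A·d² with d = y − 15.5:
  web: d = 0 cm → contributes +1 986 cm⁴
  top flange (beyond web): d = 14.7 cm → contributes +4 222 cm⁴
  bottom flange (beyond web): d = -14.7 cm → contributes +4 222 cm⁴
Total I = 10 431 cm⁴.

I_xx ≈ 1.0 × 10⁴ cm⁴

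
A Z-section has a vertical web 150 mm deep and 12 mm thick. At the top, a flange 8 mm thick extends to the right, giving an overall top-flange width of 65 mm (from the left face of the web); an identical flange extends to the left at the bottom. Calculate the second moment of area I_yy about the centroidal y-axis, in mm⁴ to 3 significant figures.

I_yy ≈ 1.12 × 10⁶ mm⁴

Decompose the section into non-overlapping parts with the origin at the bottom-left of its bounding rectangle.
Web: 12 × 150, A = 1 800 mm², x = 59 mm, Ī = 21 600 mm⁴.
Top flange (beyond web): 53 × 8, A = 424 mm², x = 91.5 mm, Ī = 99 251 mm⁴.
Bottom flange (beyond web): 53 × 8, A = 424 mm², x = 26.5 mm, Ī = 99 251 mm⁴.
Centroid: x̄ = ΣA·x / ΣA = 59 mm.
Transfer each piece to the centroidal y-axis using Ī + A·d² with d = x − 59:
  web: d = 0 mm → contributes +21 600 mm⁴
  top flange (beyond web): d = 32.5 mm → contributes +547 101 mm⁴
  bottom flange (beyond web): d = -32.5 mm → contributes +547 101 mm⁴
Total I = 1 115 803 mm⁴.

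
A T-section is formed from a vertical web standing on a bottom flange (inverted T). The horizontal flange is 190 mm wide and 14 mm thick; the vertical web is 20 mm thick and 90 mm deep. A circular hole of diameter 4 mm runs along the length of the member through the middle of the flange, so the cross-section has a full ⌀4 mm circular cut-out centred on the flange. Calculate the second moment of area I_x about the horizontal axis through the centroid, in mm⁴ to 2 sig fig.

Decompose the section into non-overlapping parts with the origin at the bottom-left of its bounding rectangle.
Flange: 190 × 14, A = 2 660 mm², y = 7 mm, Ī = 43 447 mm⁴.
Web: 20 × 90, A = 1 800 mm², y = 59 mm, Ī = 1 215 000 mm⁴.
Hole (subtracted): ⌀4, A = 12.57 mm², y = 7 mm, Ī = 12.57 mm⁴.
Centroid: ȳ = ΣA·y / ΣA = 28.05 mm.
Transfer each piece to the horizontal axis through the centroid using Ī + A·d² with d = y − 28.05:
  flange: d = -21.05 mm → contributes +1 221 634 mm⁴
  web: d = 30.95 mm → contributes +2 939 687 mm⁴
  hole: d = -21.05 mm → contributes −5 579 mm⁴
Total I = 4 155 743 mm⁴.

I_x ≈ 4.2 × 10⁶ mm⁴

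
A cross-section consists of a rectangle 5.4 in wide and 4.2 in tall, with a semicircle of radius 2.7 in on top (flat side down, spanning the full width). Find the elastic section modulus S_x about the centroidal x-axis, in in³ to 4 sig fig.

Split into non-overlapping primitives; take the origin at the lower-left of the bounding box.
Rectangular body: 5.4 × 4.2, A = 22.68 in², y = 2.1 in, Ī = 33.3396 in⁴.
Semicircular cap: semicircle r = 2.7, A = 11.4511 in², y = 5.34592 in, Ī = 5.83293 in⁴.
Centroid: ȳ = ΣA·y / ΣA = 3.18902 in.
Transfer each piece to the centroidal x-axis using Ī + A·d² with d = y − 3.18902:
  rectangular body: d = -1.08902 in → contributes +60.2371 in⁴
  semicircular cap: d = 2.1569 in → contributes +59.1059 in⁴
Total I = 119.343 in⁴.
Extreme fibre distance c = 3.71098 in; S = I/c = 32.1594 in³.

S_x ≈ 32.16 in³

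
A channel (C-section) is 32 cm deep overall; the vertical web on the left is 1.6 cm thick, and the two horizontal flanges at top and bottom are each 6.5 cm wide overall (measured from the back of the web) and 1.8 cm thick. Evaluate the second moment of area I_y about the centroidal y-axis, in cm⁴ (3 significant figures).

Break the section into simple shapes (no overlaps), measuring from the bottom-left corner of the bounding box.
Web: 1.6 × 32, A = 51.2 cm², x = 0.8 cm, Ī = 10.923 cm⁴.
Top flange (beyond web): 4.9 × 1.8, A = 8.82 cm², x = 4.05 cm, Ī = 17.647 cm⁴.
Bottom flange (beyond web): 4.9 × 1.8, A = 8.82 cm², x = 4.05 cm, Ī = 17.647 cm⁴.
Centroid: x̄ = ΣA·x / ΣA = 1.6328 cm.
Transfer each piece to the centroidal y-axis using Ī + A·d² with d = x − 1.6328:
  web: d = -0.8328 cm → contributes +46.433 cm⁴
  top flange (beyond web): d = 2.4172 cm → contributes +69.181 cm⁴
  bottom flange (beyond web): d = 2.4172 cm → contributes +69.181 cm⁴
Total I = 184.8 cm⁴.

I_y ≈ 185 cm⁴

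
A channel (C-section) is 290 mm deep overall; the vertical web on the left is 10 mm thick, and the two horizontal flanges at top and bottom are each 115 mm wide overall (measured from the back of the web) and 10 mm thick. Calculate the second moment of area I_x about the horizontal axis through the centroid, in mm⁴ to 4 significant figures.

I_x ≈ 6.150 × 10⁷ mm⁴

Break the section into simple shapes (no overlaps), measuring from the bottom-left corner of the bounding box.
Web: 10 × 290, A = 2 900 mm², y = 145 mm, Ī = 20 324 167 mm⁴.
Top flange (beyond web): 105 × 10, A = 1 050 mm², y = 285 mm, Ī = 8 750 mm⁴.
Bottom flange (beyond web): 105 × 10, A = 1 050 mm², y = 5 mm, Ī = 8 750 mm⁴.
By symmetry the centroid is at mid-height, ȳ = 145 mm.
Transfer each piece to the horizontal axis through the centroid using Ī + A·d² with d = y − 145:
  web: d = 0 mm → contributes +20 324 167 mm⁴
  top flange (beyond web): d = 140 mm → contributes +20 588 750 mm⁴
  bottom flange (beyond web): d = -140 mm → contributes +20 588 750 mm⁴
Total I = 61 501 667 mm⁴.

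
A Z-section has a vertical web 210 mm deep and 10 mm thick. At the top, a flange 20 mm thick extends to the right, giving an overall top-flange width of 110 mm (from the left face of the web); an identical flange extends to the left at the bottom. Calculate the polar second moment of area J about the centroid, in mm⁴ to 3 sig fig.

J ≈ 5.94 × 10⁷ mm⁴

Break the section into simple shapes (no overlaps), measuring from the bottom-left corner of the bounding box.
Web: 10 × 210, A = 2 100 mm², y = 105 mm, Ī = 7 717 500 mm⁴.
Top flange (beyond web): 100 × 20, A = 2 000 mm², y = 200 mm, Ī = 66 667 mm⁴.
Bottom flange (beyond web): 100 × 20, A = 2 000 mm², y = 10 mm, Ī = 66 667 mm⁴.
Centroid: ȳ = ΣA·y / ΣA = 105 mm.
Transfer each piece to the centroidal x-axis using Ī + A·d² with d = y − 105:
  web: d = 0 mm → contributes +7 717 500 mm⁴
  top flange (beyond web): d = 95 mm → contributes +18 116 667 mm⁴
  bottom flange (beyond web): d = -95 mm → contributes +18 116 667 mm⁴
Total I = 43 950 833 mm⁴.
For the y-axis: x̄ = 105 mm.
Repeating about the centroidal y-axis gives I_y = 15 450 833 mm⁴.
Polar second moment: J = I_x + I_y = 59 401 667 mm⁴.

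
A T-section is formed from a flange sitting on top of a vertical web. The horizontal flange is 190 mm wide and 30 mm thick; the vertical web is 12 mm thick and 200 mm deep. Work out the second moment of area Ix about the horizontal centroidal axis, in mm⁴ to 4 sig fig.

Ix ≈ 3.076 × 10⁷ mm⁴

Decompose the section into non-overlapping parts with the origin at the bottom-left of its bounding rectangle.
Flange: 190 × 30, A = 5 700 mm², y = 215 mm, Ī = 427 500 mm⁴.
Web: 12 × 200, A = 2 400 mm², y = 100 mm, Ī = 8 000 000 mm⁴.
Centroid: ȳ = ΣA·y / ΣA = 180.926 mm.
Transfer each piece to the horizontal centroidal axis using Ī + A·d² with d = y − 180.926:
  flange: d = 34.0741 mm → contributes +7 045 442 mm⁴
  web: d = -80.9259 mm → contributes +23 717 613 mm⁴
Total I = 30 763 056 mm⁴.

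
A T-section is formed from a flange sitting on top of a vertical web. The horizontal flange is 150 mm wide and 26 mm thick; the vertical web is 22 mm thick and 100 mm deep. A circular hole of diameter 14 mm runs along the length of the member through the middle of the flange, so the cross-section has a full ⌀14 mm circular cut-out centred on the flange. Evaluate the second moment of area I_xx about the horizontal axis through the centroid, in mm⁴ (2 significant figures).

Split into non-overlapping primitives; take the origin at the lower-left of the bounding box.
Flange: 150 × 26, A = 3 900 mm², y = 113 mm, Ī = 219 700 mm⁴.
Web: 22 × 100, A = 2 200 mm², y = 50 mm, Ī = 1 833 333 mm⁴.
Hole (subtracted): ⌀14, A = 153.9 mm², y = 113 mm, Ī = 1 886 mm⁴.
Centroid: ȳ = ΣA·y / ΣA = 89.69 mm.
Transfer each piece to the horizontal axis through the centroid using Ī + A·d² with d = y − 89.69:
  flange: d = 23.31 mm → contributes +2 338 706 mm⁴
  web: d = -39.69 mm → contributes +5 299 064 mm⁴
  hole: d = 23.31 mm → contributes −85 526 mm⁴
Total I = 7 552 245 mm⁴.

I_xx ≈ 7.6 × 10⁶ mm⁴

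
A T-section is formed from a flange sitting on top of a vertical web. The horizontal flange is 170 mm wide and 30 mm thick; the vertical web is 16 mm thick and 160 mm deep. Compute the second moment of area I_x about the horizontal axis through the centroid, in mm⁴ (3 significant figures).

I_x ≈ 2.12 × 10⁷ mm⁴

Decompose the section into non-overlapping parts with the origin at the bottom-left of its bounding rectangle.
Flange: 170 × 30, A = 5 100 mm², y = 175 mm, Ī = 382 500 mm⁴.
Web: 16 × 160, A = 2 560 mm², y = 80 mm, Ī = 5 461 333 mm⁴.
Centroid: ȳ = ΣA·y / ΣA = 143.25 mm.
Transfer each piece to the horizontal axis through the centroid using Ī + A·d² with d = y − 143.25:
  flange: d = 31.749 mm → contributes +5 523 407 mm⁴
  web: d = -63.251 mm → contributes +15 702 985 mm⁴
Total I = 21 226 392 mm⁴.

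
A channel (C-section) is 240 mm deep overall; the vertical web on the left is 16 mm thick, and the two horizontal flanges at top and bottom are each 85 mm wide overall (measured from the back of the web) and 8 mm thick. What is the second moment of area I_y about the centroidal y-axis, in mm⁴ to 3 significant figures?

Break the section into simple shapes (no overlaps), measuring from the bottom-left corner of the bounding box.
Web: 16 × 240, A = 3 840 mm², x = 8 mm, Ī = 81 920 mm⁴.
Top flange (beyond web): 69 × 8, A = 552 mm², x = 50.5 mm, Ī = 219 006 mm⁴.
Bottom flange (beyond web): 69 × 8, A = 552 mm², x = 50.5 mm, Ī = 219 006 mm⁴.
Centroid: x̄ = ΣA·x / ΣA = 17.49 mm.
Transfer each piece to the centroidal y-axis using Ī + A·d² with d = x − 17.49:
  web: d = -9.4903 mm → contributes +427 772 mm⁴
  top flange (beyond web): d = 33.01 mm → contributes +820 488 mm⁴
  bottom flange (beyond web): d = 33.01 mm → contributes +820 488 mm⁴
Total I = 2 068 748 mm⁴.

I_y ≈ 2.07 × 10⁶ mm⁴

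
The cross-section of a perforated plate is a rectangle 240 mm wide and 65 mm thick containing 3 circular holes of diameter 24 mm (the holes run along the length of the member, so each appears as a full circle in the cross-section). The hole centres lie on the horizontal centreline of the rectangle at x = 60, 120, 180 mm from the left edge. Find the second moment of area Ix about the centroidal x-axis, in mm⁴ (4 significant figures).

Ix ≈ 5.444 × 10⁶ mm⁴

Treat the section as a set of non-overlapping primitives; coordinates are from the bounding-box lower-left.
Plate: 240 × 65, A = 15 600 mm², y = 32.5 mm, Ī = 5 492 500 mm⁴.
Hole 1 (subtracted): ⌀24, A = 452.389 mm², y = 32.5 mm, Ī = 16 286 mm⁴.
Hole 2 (subtracted): ⌀24, A = 452.389 mm², y = 32.5 mm, Ī = 16 286 mm⁴.
Hole 3 (subtracted): ⌀24, A = 452.389 mm², y = 32.5 mm, Ī = 16 286 mm⁴.
By symmetry the centroid is at mid-height, ȳ = 32.5 mm.
All pieces are centred on the centroidal x-axis, so I = ΣĪ (holes subtracted) = 5 443 642 mm⁴.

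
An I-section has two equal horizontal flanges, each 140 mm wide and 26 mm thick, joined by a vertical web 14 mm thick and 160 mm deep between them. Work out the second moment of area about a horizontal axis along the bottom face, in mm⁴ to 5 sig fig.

Treat the section as a set of non-overlapping primitives; coordinates are from the bounding-box lower-left.
Bottom flange: 140 × 26, A = 3 640 mm², y = 13 mm, Ī = 205053.3 mm⁴.
Web: 14 × 160, A = 2 240 mm², y = 106 mm, Ī = 4 778 667 mm⁴.
Top flange: 140 × 26, A = 3 640 mm², y = 199 mm, Ī = 205053.3 mm⁴.
Transfer each piece to a horizontal axis along the bottom face using Ī + A·d² with d = y − 0:
  bottom flange: d = 13 mm → contributes +820213.3 mm⁴
  web: d = 106 mm → contributes +29 947 307 mm⁴
  top flange: d = 199 mm → contributes +144 352 693 mm⁴
Total I = 175 120 213 mm⁴.

I_base ≈ 1.7512 × 10⁸ mm⁴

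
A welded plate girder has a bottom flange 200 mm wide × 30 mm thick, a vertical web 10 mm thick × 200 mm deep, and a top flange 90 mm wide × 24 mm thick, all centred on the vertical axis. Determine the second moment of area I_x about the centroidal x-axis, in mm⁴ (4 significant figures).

Treat the section as a set of non-overlapping primitives; coordinates are from the bounding-box lower-left.
Bottom plate: 200 × 30, A = 6 000 mm², y = 15 mm, Ī = 450 000 mm⁴.
Web plate: 10 × 200, A = 2 000 mm², y = 130 mm, Ī = 6 666 667 mm⁴.
Top plate: 90 × 24, A = 2 160 mm², y = 242 mm, Ī = 103 680 mm⁴.
Centroid: ȳ = ΣA·y / ΣA = 85.8976 mm.
Transfer each piece to the centroidal x-axis using Ī + A·d² with d = y − 85.8976:
  bottom plate: d = -70.8976 mm → contributes +30 608 850 mm⁴
  web plate: d = 44.1024 mm → contributes +10 556 703 mm⁴
  top plate: d = 156.102 mm → contributes +52 738 447 mm⁴
Total I = 93 904 000 mm⁴.

I_x ≈ 9.390 × 10⁷ mm⁴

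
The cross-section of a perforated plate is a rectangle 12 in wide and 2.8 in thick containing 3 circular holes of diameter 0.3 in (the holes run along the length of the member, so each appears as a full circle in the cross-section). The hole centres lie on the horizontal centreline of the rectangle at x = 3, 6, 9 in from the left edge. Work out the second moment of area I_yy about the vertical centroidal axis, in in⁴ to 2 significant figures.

Break the section into simple shapes (no overlaps), measuring from the bottom-left corner of the bounding box.
Plate: 12 × 2.8, A = 33.6 in², x = 6 in, Ī = 403.2 in⁴.
Hole 1 (subtracted): ⌀0.3, A = 0.07069 in², x = 3 in, Ī = 0.0003976 in⁴.
Hole 2 (subtracted): ⌀0.3, A = 0.07069 in², x = 6 in, Ī = 0.0003976 in⁴.
Hole 3 (subtracted): ⌀0.3, A = 0.07069 in², x = 9 in, Ī = 0.0003976 in⁴.
By symmetry the centroid is at mid-width, x̄ = 6 in.
Transfer each piece to the vertical centroidal axis using Ī + A·d² with d = x − 6:
  plate: d = 0 in → contributes +403.2 in⁴
  hole 1: d = -3 in → contributes −0.6366 in⁴
  hole 2: d = 0 in → contributes −0.0003976 in⁴
  hole 3: d = 3 in → contributes −0.6366 in⁴
Total I = 401.9 in⁴.

I_yy ≈ 400 in⁴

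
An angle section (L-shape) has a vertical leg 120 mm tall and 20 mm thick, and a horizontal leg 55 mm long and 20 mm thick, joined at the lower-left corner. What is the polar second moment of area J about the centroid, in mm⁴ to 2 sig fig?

Split into non-overlapping primitives; take the origin at the lower-left of the bounding box.
Vertical leg: 20 × 120, A = 2 400 mm², y = 60 mm, Ī = 2 880 000 mm⁴.
Horizontal leg (remainder): 35 × 20, A = 700 mm², y = 10 mm, Ī = 23 333 mm⁴.
Centroid: ȳ = ΣA·y / ΣA = 48.71 mm.
Transfer each piece to the centroidal x-axis using Ī + A·d² with d = y − 48.71:
  vertical leg: d = 11.29 mm → contributes +3 185 931 mm⁴
  horizontal leg (remainder): d = -38.71 mm → contributes +1 072 241 mm⁴
Total I = 4 258 172 mm⁴.
For the y-axis: x̄ = 16.21 mm.
Repeating about the centroidal y-axis gives I_y = 561 297 mm⁴.
Polar second moment: J = I_x + I_y = 4 819 469 mm⁴.

J ≈ 4.8 × 10⁶ mm⁴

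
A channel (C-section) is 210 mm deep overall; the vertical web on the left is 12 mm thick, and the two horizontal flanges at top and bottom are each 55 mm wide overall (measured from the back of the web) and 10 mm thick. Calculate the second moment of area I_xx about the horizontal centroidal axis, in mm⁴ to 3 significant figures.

Break the section into simple shapes (no overlaps), measuring from the bottom-left corner of the bounding box.
Web: 12 × 210, A = 2 520 mm², y = 105 mm, Ī = 9 261 000 mm⁴.
Top flange (beyond web): 43 × 10, A = 430 mm², y = 205 mm, Ī = 3583.3 mm⁴.
Bottom flange (beyond web): 43 × 10, A = 430 mm², y = 5 mm, Ī = 3583.3 mm⁴.
By symmetry the centroid is at mid-height, ȳ = 105 mm.
Transfer each piece to the horizontal centroidal axis using Ī + A·d² with d = y − 105:
  web: d = 0 mm → contributes +9 261 000 mm⁴
  top flange (beyond web): d = 100 mm → contributes +4 303 583 mm⁴
  bottom flange (beyond web): d = -100 mm → contributes +4 303 583 mm⁴
Total I = 17 868 167 mm⁴.

I_xx ≈ 1.79 × 10⁷ mm⁴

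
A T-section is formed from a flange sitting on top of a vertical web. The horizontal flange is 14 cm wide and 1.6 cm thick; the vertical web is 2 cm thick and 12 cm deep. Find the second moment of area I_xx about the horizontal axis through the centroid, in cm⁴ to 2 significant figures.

I_xx ≈ 830 cm⁴

Break the section into simple shapes (no overlaps), measuring from the bottom-left corner of the bounding box.
Flange: 14 × 1.6, A = 22.4 cm², y = 12.8 cm, Ī = 4.779 cm⁴.
Web: 2 × 12, A = 24 cm², y = 6 cm, Ī = 288 cm⁴.
Centroid: ȳ = ΣA·y / ΣA = 9.283 cm.
Transfer each piece to the horizontal axis through the centroid using Ī + A·d² with d = y − 9.283:
  flange: d = 3.517 cm → contributes +281.9 cm⁴
  web: d = -3.283 cm → contributes +546.6 cm⁴
Total I = 828.5 cm⁴.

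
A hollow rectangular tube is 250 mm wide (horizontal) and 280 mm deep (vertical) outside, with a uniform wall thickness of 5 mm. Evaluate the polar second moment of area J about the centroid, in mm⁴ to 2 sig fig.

Treat the section as a set of non-overlapping primitives; coordinates are from the bounding-box lower-left.
Outer rectangle: 250 × 280, A = 70 000 mm², y = 140 mm, Ī = 457 333 333 mm⁴.
Inner void (subtracted): 240 × 270, A = 64 800 mm², y = 140 mm, Ī = 393 660 000 mm⁴.
By symmetry the centroid is at mid-height, ȳ = 140 mm.
All pieces are centred on the centroidal x-axis, so I = ΣĪ (holes subtracted) = 63 673 333 mm⁴.
Repeating about the centroidal y-axis gives I_y = 53 543 333 mm⁴.
Polar second moment: J = I_x + I_y = 117 216 667 mm⁴.

J ≈ 1.2 × 10⁸ mm⁴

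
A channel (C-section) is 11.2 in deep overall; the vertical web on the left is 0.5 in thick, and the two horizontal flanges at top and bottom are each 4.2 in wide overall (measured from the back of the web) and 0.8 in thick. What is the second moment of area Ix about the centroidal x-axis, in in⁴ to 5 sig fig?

Decompose the section into non-overlapping parts with the origin at the bottom-left of its bounding rectangle.
Web: 0.5 × 11.2, A = 5.6 in², y = 5.6 in, Ī = 58.53867 in⁴.
Top flange (beyond web): 3.7 × 0.8, A = 2.96 in², y = 10.8 in, Ī = 0.1578667 in⁴.
Bottom flange (beyond web): 3.7 × 0.8, A = 2.96 in², y = 0.4 in, Ī = 0.1578667 in⁴.
By symmetry the centroid is at mid-height, ȳ = 5.6 in.
Transfer each piece to the centroidal x-axis using Ī + A·d² with d = y − 5.6:
  web: d = 0 in → contributes +58.53867 in⁴
  top flange (beyond web): d = 5.2 in → contributes +80.19627 in⁴
  bottom flange (beyond web): d = -5.2 in → contributes +80.19627 in⁴
Total I = 218.9312 in⁴.

Ix ≈ 218.93 in⁴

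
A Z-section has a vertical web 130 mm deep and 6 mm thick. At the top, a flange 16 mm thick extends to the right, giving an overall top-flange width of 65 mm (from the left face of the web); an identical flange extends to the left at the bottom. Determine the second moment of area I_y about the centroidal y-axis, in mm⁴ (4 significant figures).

I_y ≈ 2.544 × 10⁶ mm⁴

Break the section into simple shapes (no overlaps), measuring from the bottom-left corner of the bounding box.
Web: 6 × 130, A = 780 mm², x = 62 mm, Ī = 2 340 mm⁴.
Top flange (beyond web): 59 × 16, A = 944 mm², x = 94.5 mm, Ī = 273 839 mm⁴.
Bottom flange (beyond web): 59 × 16, A = 944 mm², x = 29.5 mm, Ī = 273 839 mm⁴.
Centroid: x̄ = ΣA·x / ΣA = 62 mm.
Transfer each piece to the centroidal y-axis using Ī + A·d² with d = x − 62:
  web: d = 0 mm → contributes +2 340 mm⁴
  top flange (beyond web): d = 32.5 mm → contributes +1 270 939 mm⁴
  bottom flange (beyond web): d = -32.5 mm → contributes +1 270 939 mm⁴
Total I = 2 544 217 mm⁴.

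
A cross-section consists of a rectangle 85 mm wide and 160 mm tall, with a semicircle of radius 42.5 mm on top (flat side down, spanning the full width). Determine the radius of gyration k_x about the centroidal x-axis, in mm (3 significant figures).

k_x ≈ 56.2 mm

Decompose the section into non-overlapping parts with the origin at the bottom-left of its bounding rectangle.
Rectangular body: 85 × 160, A = 13 600 mm², y = 80 mm, Ī = 29 013 333 mm⁴.
Semicircular cap: semicircle r = 42.5, A = 2837.3 mm², y = 178.04 mm, Ī = 358 086 mm⁴.
Centroid: ȳ = ΣA·y / ΣA = 96.922 mm.
Transfer each piece to the centroidal x-axis using Ī + A·d² with d = y − 96.922:
  rectangular body: d = -16.922 mm → contributes +32 907 917 mm⁴
  semicircular cap: d = 81.115 mm → contributes +19 026 275 mm⁴
Total I = 51 934 192 mm⁴.
Radius of gyration: k = √(I/A) = √(51 934 192 / 16 437) = 56.21 mm.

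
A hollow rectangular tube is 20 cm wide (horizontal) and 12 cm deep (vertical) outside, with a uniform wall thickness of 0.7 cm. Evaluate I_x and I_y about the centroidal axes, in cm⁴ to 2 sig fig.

Decompose the section into non-overlapping parts with the origin at the bottom-left of its bounding rectangle.
Outer rectangle: 20 × 12, A = 240 cm², y = 6 cm, Ī = 2 880 cm⁴.
Inner void (subtracted): 18.6 × 10.6, A = 197.2 cm², y = 6 cm, Ī = 1 846 cm⁴.
By symmetry the centroid is at mid-height, ȳ = 6 cm.
All pieces are centred on the centroidal x-axis, so I = ΣĪ (holes subtracted) = 1 034 cm⁴.
Repeating about the centroidal y-axis gives I_y = 2 316 cm⁴.

I_x ≈ 1000 cm⁴, I_y ≈ 2300 cm⁴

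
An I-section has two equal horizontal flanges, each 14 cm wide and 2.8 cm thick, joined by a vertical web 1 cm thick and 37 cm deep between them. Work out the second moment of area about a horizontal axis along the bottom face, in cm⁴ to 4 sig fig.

I_base ≈ 8.768 × 10⁴ cm⁴

Split into non-overlapping primitives; take the origin at the lower-left of the bounding box.
Bottom flange: 14 × 2.8, A = 39.2 cm², y = 1.4 cm, Ī = 25.6107 cm⁴.
Web: 1 × 37, A = 37 cm², y = 21.3 cm, Ī = 4221.08 cm⁴.
Top flange: 14 × 2.8, A = 39.2 cm², y = 41.2 cm, Ī = 25.6107 cm⁴.
Transfer each piece to the bottom edge using Ī + A·d² with d = y − 0:
  bottom flange: d = 1.4 cm → contributes +102.443 cm⁴
  web: d = 21.3 cm → contributes +21007.6 cm⁴
  top flange: d = 41.2 cm → contributes +66565.3 cm⁴
Total I = 87675.3 cm⁴.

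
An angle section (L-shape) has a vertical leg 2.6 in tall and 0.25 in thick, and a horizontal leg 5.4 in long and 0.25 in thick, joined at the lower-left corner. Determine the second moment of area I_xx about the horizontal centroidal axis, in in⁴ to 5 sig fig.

I_xx ≈ 0.96921 in⁴

Break the section into simple shapes (no overlaps), measuring from the bottom-left corner of the bounding box.
Vertical leg: 0.25 × 2.6, A = 0.65 in², y = 1.3 in, Ī = 0.3661667 in⁴.
Horizontal leg (remainder): 5.15 × 0.25, A = 1.2875 in², y = 0.125 in, Ī = 0.006705729 in⁴.
Centroid: ȳ = ΣA·y / ΣA = 0.5191935 in.
Transfer each piece to the horizontal centroidal axis using Ī + A·d² with d = y − 0.5191935:
  vertical leg: d = 0.7808065 in → contributes +0.7624448 in⁴
  horizontal leg (remainder): d = -0.3941935 in → contributes +0.2067685 in⁴
Total I = 0.9692133 in⁴.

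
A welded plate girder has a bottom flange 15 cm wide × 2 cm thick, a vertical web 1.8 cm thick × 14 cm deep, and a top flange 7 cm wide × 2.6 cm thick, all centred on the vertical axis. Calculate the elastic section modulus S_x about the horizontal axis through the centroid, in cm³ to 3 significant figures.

Decompose the section into non-overlapping parts with the origin at the bottom-left of its bounding rectangle.
Bottom plate: 15 × 2, A = 30 cm², y = 1 cm, Ī = 10 cm⁴.
Web plate: 1.8 × 14, A = 25.2 cm², y = 9 cm, Ī = 411.6 cm⁴.
Top plate: 7 × 2.6, A = 18.2 cm², y = 17.3 cm, Ī = 10.253 cm⁴.
Centroid: ȳ = ΣA·y / ΣA = 7.7883 cm.
Transfer each piece to the horizontal axis through the centroid using Ī + A·d² with d = y − 7.7883:
  bottom plate: d = -6.7883 cm → contributes +1392.4 cm⁴
  web plate: d = 1.2117 cm → contributes +448.6 cm⁴
  top plate: d = 9.5117 cm → contributes +1656.9 cm⁴
Total I = 3497.9 cm⁴.
Extreme fibre distance c = 10.812 cm; S = I/c = 323.53 cm³.

S_x ≈ 324 cm³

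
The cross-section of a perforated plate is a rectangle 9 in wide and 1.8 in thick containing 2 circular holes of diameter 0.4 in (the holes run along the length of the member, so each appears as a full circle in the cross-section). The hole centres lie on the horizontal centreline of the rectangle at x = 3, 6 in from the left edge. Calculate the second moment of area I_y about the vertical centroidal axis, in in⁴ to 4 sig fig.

I_y ≈ 108.8 in⁴

Split into non-overlapping primitives; take the origin at the lower-left of the bounding box.
Plate: 9 × 1.8, A = 16.2 in², x = 4.5 in, Ī = 109.35 in⁴.
Hole 1 (subtracted): ⌀0.4, A = 0.125664 in², x = 3 in, Ī = 0.00125664 in⁴.
Hole 2 (subtracted): ⌀0.4, A = 0.125664 in², x = 6 in, Ī = 0.00125664 in⁴.
By symmetry the centroid is at mid-width, x̄ = 4.5 in.
Transfer each piece to the vertical centroidal axis using Ī + A·d² with d = x − 4.5:
  plate: d = 0 in → contributes +109.35 in⁴
  hole 1: d = -1.5 in → contributes −0.284 in⁴
  hole 2: d = 1.5 in → contributes −0.284 in⁴
Total I = 108.782 in⁴.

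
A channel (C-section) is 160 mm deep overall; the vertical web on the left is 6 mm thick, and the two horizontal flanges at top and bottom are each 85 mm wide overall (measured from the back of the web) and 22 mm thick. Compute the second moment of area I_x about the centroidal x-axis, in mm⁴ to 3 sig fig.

Decompose the section into non-overlapping parts with the origin at the bottom-left of its bounding rectangle.
Web: 6 × 160, A = 960 mm², y = 80 mm, Ī = 2 048 000 mm⁴.
Top flange (beyond web): 79 × 22, A = 1 738 mm², y = 149 mm, Ī = 70 099 mm⁴.
Bottom flange (beyond web): 79 × 22, A = 1 738 mm², y = 11 mm, Ī = 70 099 mm⁴.
By symmetry the centroid is at mid-height, ȳ = 80 mm.
Transfer each piece to the centroidal x-axis using Ī + A·d² with d = y − 80:
  web: d = 0 mm → contributes +2 048 000 mm⁴
  top flange (beyond web): d = 69 mm → contributes +8 344 717 mm⁴
  bottom flange (beyond web): d = -69 mm → contributes +8 344 717 mm⁴
Total I = 18 737 435 mm⁴.

I_x ≈ 1.87 × 10⁷ mm⁴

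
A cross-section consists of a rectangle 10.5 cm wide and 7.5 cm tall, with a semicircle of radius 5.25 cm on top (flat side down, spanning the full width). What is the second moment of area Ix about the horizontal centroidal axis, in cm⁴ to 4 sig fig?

Ix ≈ 1451 cm⁴

Break the section into simple shapes (no overlaps), measuring from the bottom-left corner of the bounding box.
Rectangular body: 10.5 × 7.5, A = 78.75 cm², y = 3.75 cm, Ī = 369.141 cm⁴.
Semicircular cap: semicircle r = 5.25, A = 43.2951 cm², y = 9.72817 cm, Ī = 83.3814 cm⁴.
Centroid: ȳ = ΣA·y / ΣA = 5.87074 cm.
Transfer each piece to the horizontal centroidal axis using Ī + A·d² with d = y − 5.87074:
  rectangular body: d = -2.12074 cm → contributes +723.32 cm⁴
  semicircular cap: d = 3.85743 cm → contributes +727.603 cm⁴
Total I = 1450.92 cm⁴.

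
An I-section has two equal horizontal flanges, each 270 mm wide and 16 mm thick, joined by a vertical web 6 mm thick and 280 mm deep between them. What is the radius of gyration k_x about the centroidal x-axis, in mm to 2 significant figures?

k_x ≈ 140 mm

Split into non-overlapping primitives; take the origin at the lower-left of the bounding box.
Bottom flange: 270 × 16, A = 4 320 mm², y = 8 mm, Ī = 92 160 mm⁴.
Web: 6 × 280, A = 1 680 mm², y = 156 mm, Ī = 10 976 000 mm⁴.
Top flange: 270 × 16, A = 4 320 mm², y = 304 mm, Ī = 92 160 mm⁴.
By symmetry the centroid is at mid-height, ȳ = 156 mm.
Transfer each piece to the centroidal x-axis using Ī + A·d² with d = y − 156:
  bottom flange: d = -148 mm → contributes +94 717 440 mm⁴
  web: d = 0 mm → contributes +10 976 000 mm⁴
  top flange: d = 148 mm → contributes +94 717 440 mm⁴
Total I = 200 410 880 mm⁴.
Radius of gyration: k = √(I/A) = √(200 410 880 / 10 320) = 139.4 mm.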